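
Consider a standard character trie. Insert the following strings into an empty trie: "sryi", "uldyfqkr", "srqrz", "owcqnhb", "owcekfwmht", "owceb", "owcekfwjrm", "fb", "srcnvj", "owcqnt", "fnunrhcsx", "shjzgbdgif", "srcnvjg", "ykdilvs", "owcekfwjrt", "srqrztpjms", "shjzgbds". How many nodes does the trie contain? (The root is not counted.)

72

For each word, the new-node count is its length minus the longest prefix already in the trie:
  "sryi" → 4 new (s, r, y, i)
  "uldyfqkr" → 8 new (u, l, d, y, f, q, k, r)
  "srqrz" → prefix "sr" already present; 3 new (q, r, z)
  "owcqnhb" → 7 new (o, w, c, q, n, h, b)
  "owcekfwmht" → prefix "owc" already present; 7 new (e, k, f, w, m, h, t)
  "owceb" → prefix "owce" already present; 1 new (b)
  "owcekfwjrm" → prefix "owcekfw" already present; 3 new (j, r, m)
  "fb" → 2 new (f, b)
  "srcnvj" → prefix "sr" already present; 4 new (c, n, v, j)
  "owcqnt" → prefix "owcqn" already present; 1 new (t)
  "fnunrhcsx" → prefix "f" already present; 8 new (n, u, n, r, h, c, s, x)
  "shjzgbdgif" → prefix "s" already present; 9 new (h, j, z, g, b, d, g, i, f)
  "srcnvjg" → prefix "srcnvj" already present; 1 new (g)
  "ykdilvs" → 7 new (y, k, d, i, l, v, s)
  "owcekfwjrt" → prefix "owcekfwjr" already present; 1 new (t)
  "srqrztpjms" → prefix "srqrz" already present; 5 new (t, p, j, m, s)
  "shjzgbds" → prefix "shjzgbd" already present; 1 new (s)
Total nodes = 4 + 8 + 3 + 7 + 7 + 1 + 3 + 2 + 4 + 1 + 8 + 9 + 1 + 7 + 1 + 5 + 1 = 72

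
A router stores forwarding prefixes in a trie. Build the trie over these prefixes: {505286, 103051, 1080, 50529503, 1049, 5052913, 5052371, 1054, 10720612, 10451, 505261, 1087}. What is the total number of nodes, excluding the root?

Insert word by word; a character creates a node only if that edge doesn't already exist:
  "505286" → 6 new (5, 0, 5, 2, 8, 6)
  "103051" → 6 new (1, 0, 3, 0, 5, 1)
  "1080" → prefix "10" already present; 2 new (8, 0)
  "50529503" → prefix "5052" already present; 4 new (9, 5, 0, 3)
  "1049" → prefix "10" already present; 2 new (4, 9)
  "5052913" → prefix "50529" already present; 2 new (1, 3)
  "5052371" → prefix "5052" already present; 3 new (3, 7, 1)
  "1054" → prefix "10" already present; 2 new (5, 4)
  "10720612" → prefix "10" already present; 6 new (7, 2, 0, 6, 1, 2)
  "10451" → prefix "104" already present; 2 new (5, 1)
  "505261" → prefix "5052" already present; 2 new (6, 1)
  "1087" → prefix "108" already present; 1 new (7)
Total nodes = 6 + 6 + 2 + 4 + 2 + 2 + 3 + 2 + 6 + 2 + 2 + 1 = 38

38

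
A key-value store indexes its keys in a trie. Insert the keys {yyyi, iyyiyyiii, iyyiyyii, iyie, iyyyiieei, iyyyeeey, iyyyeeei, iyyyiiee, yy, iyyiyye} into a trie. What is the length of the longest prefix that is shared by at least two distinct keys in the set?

The deepest shared node is where two words last agree before diverging.
"iyyiyyii" and "iyyiyyiii" agree on "iyyiyyii" (8 characters) before diverging; nothing deeper is shared.
Longest shared-prefix length: 8

8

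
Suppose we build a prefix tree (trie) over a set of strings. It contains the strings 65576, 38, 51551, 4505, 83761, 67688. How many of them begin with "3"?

1

Walk to "3"; the words in its subtree are exactly those with that prefix.
Words under "3": 38
Count: 1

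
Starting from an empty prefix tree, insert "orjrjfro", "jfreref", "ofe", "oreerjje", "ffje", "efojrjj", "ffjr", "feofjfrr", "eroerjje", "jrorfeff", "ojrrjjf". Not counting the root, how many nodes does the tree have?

Trace insertions, counting only characters that open a new branch:
  "orjrjfro" → 8 new (o, r, j, r, j, f, r, o)
  "jfreref" → 7 new (j, f, r, e, r, e, f)
  "ofe" → prefix "o" already present; 2 new (f, e)
  "oreerjje" → prefix "or" already present; 6 new (e, e, r, j, j, e)
  "ffje" → 4 new (f, f, j, e)
  "efojrjj" → 7 new (e, f, o, j, r, j, j)
  "ffjr" → prefix "ffj" already present; 1 new (r)
  "feofjfrr" → prefix "f" already present; 7 new (e, o, f, j, f, r, r)
  "eroerjje" → prefix "e" already present; 7 new (r, o, e, r, j, j, e)
  "jrorfeff" → prefix "j" already present; 7 new (r, o, r, f, e, f, f)
  "ojrrjjf" → prefix "o" already present; 6 new (j, r, r, j, j, f)
Total nodes = 8 + 7 + 2 + 6 + 4 + 7 + 1 + 7 + 7 + 7 + 6 = 62

62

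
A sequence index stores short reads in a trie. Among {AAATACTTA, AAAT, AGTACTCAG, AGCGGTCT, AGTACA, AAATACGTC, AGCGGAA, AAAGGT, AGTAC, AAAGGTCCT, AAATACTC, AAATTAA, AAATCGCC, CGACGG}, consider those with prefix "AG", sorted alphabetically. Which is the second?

DFS of the "AG" subtree visits, in order: "AGCGGAA", "AGCGGTCT", "AGTAC", "AGTACA", "AGTACTCAG"
Position 2: AGCGGTCT

AGCGGTCT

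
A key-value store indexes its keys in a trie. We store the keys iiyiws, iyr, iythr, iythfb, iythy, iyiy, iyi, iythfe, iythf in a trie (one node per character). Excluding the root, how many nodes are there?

17

For each word, the new-node count is its length minus the longest prefix already in the trie:
  "iiyiws" → 6 new (i, i, y, i, w, s)
  "iyr" → prefix "i" already present; 2 new (y, r)
  "iythr" → prefix "iy" already present; 3 new (t, h, r)
  "iythfb" → prefix "iyth" already present; 2 new (f, b)
  "iythy" → prefix "iyth" already present; 1 new (y)
  "iyiy" → prefix "iy" already present; 2 new (i, y)
  "iyi" → prefix "iyi" already present; 0 new (none)
  "iythfe" → prefix "iythf" already present; 1 new (e)
  "iythf" → prefix "iythf" already present; 0 new (none)
Total nodes = 6 + 2 + 3 + 2 + 1 + 2 + 0 + 1 + 0 = 17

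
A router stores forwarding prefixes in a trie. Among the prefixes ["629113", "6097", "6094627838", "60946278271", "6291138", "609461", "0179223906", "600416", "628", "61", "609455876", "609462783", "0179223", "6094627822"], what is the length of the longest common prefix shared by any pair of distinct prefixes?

9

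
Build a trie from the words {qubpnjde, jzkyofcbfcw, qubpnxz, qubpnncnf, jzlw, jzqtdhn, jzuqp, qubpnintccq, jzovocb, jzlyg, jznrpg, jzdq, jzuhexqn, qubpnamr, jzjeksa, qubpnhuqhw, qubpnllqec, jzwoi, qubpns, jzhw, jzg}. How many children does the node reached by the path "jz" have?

Follow the path "jz" to its node, then look at its outgoing edges.
Characters that immediately follow "jz" among the stored strings: {d, g, h, j, k, l, n, o, q, u, w}.
That node has 11 child edges.

11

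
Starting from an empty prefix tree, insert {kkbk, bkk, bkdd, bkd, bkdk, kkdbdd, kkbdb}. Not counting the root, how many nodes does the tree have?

16

For each word, the new-node count is its length minus the longest prefix already in the trie:
  "kkbk" → 4 new (k, k, b, k)
  "bkk" → 3 new (b, k, k)
  "bkdd" → prefix "bk" already present; 2 new (d, d)
  "bkd" → prefix "bkd" already present; 0 new (none)
  "bkdk" → prefix "bkd" already present; 1 new (k)
  "kkdbdd" → prefix "kk" already present; 4 new (d, b, d, d)
  "kkbdb" → prefix "kkb" already present; 2 new (d, b)
Total nodes = 4 + 3 + 2 + 0 + 1 + 4 + 2 = 16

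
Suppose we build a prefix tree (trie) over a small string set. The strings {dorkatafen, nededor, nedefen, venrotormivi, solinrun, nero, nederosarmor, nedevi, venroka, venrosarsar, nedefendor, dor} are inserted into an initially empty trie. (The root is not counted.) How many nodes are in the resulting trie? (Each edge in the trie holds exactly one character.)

Insert word by word; a character creates a node only if that edge doesn't already exist:
  "dorkatafen" → 10 new (d, o, r, k, a, t, a, f, e, n)
  "nededor" → 7 new (n, e, d, e, d, o, r)
  "nedefen" → prefix "nede" already present; 3 new (f, e, n)
  "venrotormivi" → 12 new (v, e, n, r, o, t, o, r, m, i, v, i)
  "solinrun" → 8 new (s, o, l, i, n, r, u, n)
  "nero" → prefix "ne" already present; 2 new (r, o)
  "nederosarmor" → prefix "nede" already present; 8 new (r, o, s, a, r, m, o, r)
  "nedevi" → prefix "nede" already present; 2 new (v, i)
  "venroka" → prefix "venro" already present; 2 new (k, a)
  "venrosarsar" → prefix "venro" already present; 6 new (s, a, r, s, a, r)
  "nedefendor" → prefix "nedefen" already present; 3 new (d, o, r)
  "dor" → prefix "dor" already present; 0 new (none)
Total nodes = 10 + 7 + 3 + 12 + 8 + 2 + 8 + 2 + 2 + 6 + 3 + 0 = 63

63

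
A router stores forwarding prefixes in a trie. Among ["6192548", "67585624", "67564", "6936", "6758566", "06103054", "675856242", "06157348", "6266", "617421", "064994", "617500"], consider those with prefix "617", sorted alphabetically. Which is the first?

Filter for "617…" and sort: "617421", "617500"
The 1st is 617421.

617421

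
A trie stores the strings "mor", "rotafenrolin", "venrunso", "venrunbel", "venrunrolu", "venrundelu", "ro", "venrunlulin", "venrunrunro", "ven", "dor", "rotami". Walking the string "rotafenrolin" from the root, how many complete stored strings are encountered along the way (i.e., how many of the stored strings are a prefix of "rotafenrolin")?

Traverse "rotafenrolin" character by character; count nodes along the way that are marked as word ends.
Prefixes of the query that are stored words: "ro", "rotafenrolin"
Count: 2

2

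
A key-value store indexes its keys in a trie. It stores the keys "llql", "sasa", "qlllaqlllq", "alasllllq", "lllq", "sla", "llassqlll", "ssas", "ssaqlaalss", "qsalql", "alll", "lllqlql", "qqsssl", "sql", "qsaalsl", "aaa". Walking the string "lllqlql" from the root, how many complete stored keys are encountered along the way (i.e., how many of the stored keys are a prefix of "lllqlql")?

Walk "lllqlql" from the root; an end-of-word marker is hit whenever a stored word is a prefix of "lllqlql".
Prefixes of the query that are stored words: "lllq", "lllqlql"
Count: 2

2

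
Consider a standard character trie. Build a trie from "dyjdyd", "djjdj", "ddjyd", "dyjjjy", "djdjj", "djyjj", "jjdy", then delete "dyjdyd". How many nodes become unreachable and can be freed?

3

After clearing the end-marker at "dyjdyd", prune upward until reaching a node still needed by another word.
The suffix "dyd" (3 nodes) is used only by "dyjdyd"; the node for "dyj" still has the child "j", so pruning stops there.
Nodes removed: 3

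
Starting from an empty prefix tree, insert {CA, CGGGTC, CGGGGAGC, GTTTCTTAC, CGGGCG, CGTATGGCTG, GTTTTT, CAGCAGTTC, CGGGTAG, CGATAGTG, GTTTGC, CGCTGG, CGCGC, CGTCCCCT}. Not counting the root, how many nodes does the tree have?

60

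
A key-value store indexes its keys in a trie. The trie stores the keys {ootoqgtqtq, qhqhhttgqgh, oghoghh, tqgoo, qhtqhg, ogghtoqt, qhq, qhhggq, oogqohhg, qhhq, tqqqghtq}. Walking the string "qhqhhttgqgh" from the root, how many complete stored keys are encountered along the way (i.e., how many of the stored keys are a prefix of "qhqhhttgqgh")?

2

Walk "qhqhhttgqgh" from the root; an end-of-word marker is hit whenever a stored word is a prefix of "qhqhhttgqgh".
Prefixes of the query that are stored words: "qhq", "qhqhhttgqgh"
Count: 2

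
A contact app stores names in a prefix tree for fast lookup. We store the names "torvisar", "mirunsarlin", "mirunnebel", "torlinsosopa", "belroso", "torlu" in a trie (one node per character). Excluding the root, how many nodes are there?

41

Count nodes per top-level branch (shared prefixes stored once):
  'b'-branch (belroso): 7 nodes
  'm'-branch (mirunnebel, mirunsarlin): 16 nodes
  't'-branch (torlinsosopa, torlu, torvisar): 18 nodes
Sum: 41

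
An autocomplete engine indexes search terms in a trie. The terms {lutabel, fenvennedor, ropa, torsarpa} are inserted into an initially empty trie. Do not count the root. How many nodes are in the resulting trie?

Insert word by word; a character creates a node only if that edge doesn't already exist:
  "lutabel" → 7 new (l, u, t, a, b, e, l)
  "fenvennedor" → 11 new (f, e, n, v, e, n, n, e, d, o, r)
  "ropa" → 4 new (r, o, p, a)
  "torsarpa" → 8 new (t, o, r, s, a, r, p, a)
Total nodes = 7 + 11 + 4 + 8 = 30

30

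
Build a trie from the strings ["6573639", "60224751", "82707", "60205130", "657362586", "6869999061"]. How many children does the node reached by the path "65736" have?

2

Walk "65736" from the root, arriving at one node.
Characters that immediately follow "65736" among the stored strings: {2, 3}.
That node has 2 child edges.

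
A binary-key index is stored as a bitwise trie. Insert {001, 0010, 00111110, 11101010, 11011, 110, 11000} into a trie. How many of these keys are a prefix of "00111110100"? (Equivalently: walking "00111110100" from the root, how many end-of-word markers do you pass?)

Traverse "00111110100" character by character; count nodes along the way that are marked as word ends.
Prefixes of the query that are stored words: "001", "00111110"
Count: 2

2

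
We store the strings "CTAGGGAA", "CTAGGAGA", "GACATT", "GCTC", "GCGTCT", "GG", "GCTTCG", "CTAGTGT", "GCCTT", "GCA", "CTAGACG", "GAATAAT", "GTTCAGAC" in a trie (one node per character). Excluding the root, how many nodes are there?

Trace insertions, counting only characters that open a new branch:
  "CTAGGGAA" → 8 new (C, T, A, G, G, G, A, A)
  "CTAGGAGA" → prefix "CTAGG" already present; 3 new (A, G, A)
  "GACATT" → 6 new (G, A, C, A, T, T)
  "GCTC" → prefix "G" already present; 3 new (C, T, C)
  "GCGTCT" → prefix "GC" already present; 4 new (G, T, C, T)
  "GG" → prefix "G" already present; 1 new (G)
  "GCTTCG" → prefix "GCT" already present; 3 new (T, C, G)
  "CTAGTGT" → prefix "CTAG" already present; 3 new (T, G, T)
  "GCCTT" → prefix "GC" already present; 3 new (C, T, T)
  "GCA" → prefix "GC" already present; 1 new (A)
  "CTAGACG" → prefix "CTAG" already present; 3 new (A, C, G)
  "GAATAAT" → prefix "GA" already present; 5 new (A, T, A, A, T)
  "GTTCAGAC" → prefix "G" already present; 7 new (T, T, C, A, G, A, C)
Total nodes = 8 + 3 + 6 + 3 + 4 + 1 + 3 + 3 + 3 + 1 + 3 + 5 + 7 = 50

50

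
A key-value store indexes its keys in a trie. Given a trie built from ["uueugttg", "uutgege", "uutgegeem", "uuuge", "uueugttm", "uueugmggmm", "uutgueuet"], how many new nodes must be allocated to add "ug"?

1

The longest prefix of "ug" already in the trie is "u" (length 1).
New nodes needed: |"ug"| − 1 = 2 − 1 = 1.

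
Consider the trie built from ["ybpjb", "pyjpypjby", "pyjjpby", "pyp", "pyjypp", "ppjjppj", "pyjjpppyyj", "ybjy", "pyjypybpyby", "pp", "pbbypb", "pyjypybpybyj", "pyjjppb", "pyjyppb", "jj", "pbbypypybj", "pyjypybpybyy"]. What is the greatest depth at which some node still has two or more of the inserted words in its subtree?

Look for the deepest trie node that still has at least two words in its subtree.
e.g. "pyjypybpyby" and "pyjypybpybyj" share the prefix "pyjypybpyby" of length 11; no pair shares a longer one.
Longest shared-prefix length: 11

11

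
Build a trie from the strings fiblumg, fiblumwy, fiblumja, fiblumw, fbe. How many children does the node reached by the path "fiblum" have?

Follow the path "fiblum" to its node, then look at its outgoing edges.
Distinct next characters after "fiblum": g, j, w.
That node has 3 child edges.

3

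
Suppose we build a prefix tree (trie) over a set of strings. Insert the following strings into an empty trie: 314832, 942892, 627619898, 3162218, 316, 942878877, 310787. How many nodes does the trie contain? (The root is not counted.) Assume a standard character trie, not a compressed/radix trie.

35

Trie structure (* marks end of a word):
(root)
├─ 3
│  └─ 1
│     ├─ 0
│     │  └─ 7
│     │     └─ 8
│     │        └─ 7 *
│     ├─ 4
│     │  └─ 8
│     │     └─ 3
│     │        └─ 2 *
│     └─ 6 *
│        └─ 2
│           └─ 2
│              └─ 1
│                 └─ 8 *
├─ 6
│  └─ 2
│     └─ 7
│        └─ 6
│           └─ 1
│              └─ 9
│                 └─ 8
│                    └─ 9
│                       └─ 8 *
└─ 9
   └─ 4
      └─ 2
         └─ 8
            ├─ 7
            │  └─ 8
            │     └─ 8
            │        └─ 7
            │           └─ 7 *
            └─ 9
               └─ 2 *
Counting every labelled node above: 35.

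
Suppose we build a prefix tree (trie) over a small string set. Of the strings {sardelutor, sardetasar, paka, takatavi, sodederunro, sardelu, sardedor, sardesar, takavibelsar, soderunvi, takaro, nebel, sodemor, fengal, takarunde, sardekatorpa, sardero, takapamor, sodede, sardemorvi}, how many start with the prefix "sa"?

Filter for entries beginning with "sa":
Matches: "sardedor", "sardekatorpa", "sardelu", "sardelutor", "sardemorvi", "sardero", "sardesar", "sardetasar"
Count: 8

8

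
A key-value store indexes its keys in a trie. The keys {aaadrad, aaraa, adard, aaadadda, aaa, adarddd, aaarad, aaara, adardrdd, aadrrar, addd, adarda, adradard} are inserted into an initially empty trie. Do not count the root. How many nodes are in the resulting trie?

40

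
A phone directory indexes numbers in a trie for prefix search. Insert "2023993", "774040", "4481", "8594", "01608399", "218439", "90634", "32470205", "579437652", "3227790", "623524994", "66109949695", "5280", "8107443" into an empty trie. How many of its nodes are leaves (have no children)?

A leaf is a node with no children — equivalently, the end of a word that is not a proper prefix of any other stored word.
Those words: "01608399", "2023993", "218439", "3227790", "32470205", "4481", "5280", "579437652", "623524994", "66109949695", "774040", "8107443", "8594", "90634"
Leaf count: 14

14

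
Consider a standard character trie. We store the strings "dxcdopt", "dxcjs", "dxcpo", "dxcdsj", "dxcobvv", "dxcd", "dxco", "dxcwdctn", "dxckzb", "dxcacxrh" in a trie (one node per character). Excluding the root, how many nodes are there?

For each word, the new-node count is its length minus the longest prefix already in the trie:
  "dxcdopt" → 7 new (d, x, c, d, o, p, t)
  "dxcjs" → prefix "dxc" already present; 2 new (j, s)
  "dxcpo" → prefix "dxc" already present; 2 new (p, o)
  "dxcdsj" → prefix "dxcd" already present; 2 new (s, j)
  "dxcobvv" → prefix "dxc" already present; 4 new (o, b, v, v)
  "dxcd" → prefix "dxcd" already present; 0 new (none)
  "dxco" → prefix "dxco" already present; 0 new (none)
  "dxcwdctn" → prefix "dxc" already present; 5 new (w, d, c, t, n)
  "dxckzb" → prefix "dxc" already present; 3 new (k, z, b)
  "dxcacxrh" → prefix "dxc" already present; 5 new (a, c, x, r, h)
Total nodes = 7 + 2 + 2 + 2 + 4 + 0 + 0 + 5 + 3 + 5 = 30

30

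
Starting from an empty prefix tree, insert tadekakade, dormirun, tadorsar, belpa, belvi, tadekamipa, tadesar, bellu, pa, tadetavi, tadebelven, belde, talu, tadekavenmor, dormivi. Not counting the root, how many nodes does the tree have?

63

Insert word by word; a character creates a node only if that edge doesn't already exist:
  "tadekakade" → 10 new (t, a, d, e, k, a, k, a, d, e)
  "dormirun" → 8 new (d, o, r, m, i, r, u, n)
  "tadorsar" → prefix "tad" already present; 5 new (o, r, s, a, r)
  "belpa" → 5 new (b, e, l, p, a)
  "belvi" → prefix "bel" already present; 2 new (v, i)
  "tadekamipa" → prefix "tadeka" already present; 4 new (m, i, p, a)
  "tadesar" → prefix "tade" already present; 3 new (s, a, r)
  "bellu" → prefix "bel" already present; 2 new (l, u)
  "pa" → 2 new (p, a)
  "tadetavi" → prefix "tade" already present; 4 new (t, a, v, i)
  "tadebelven" → prefix "tade" already present; 6 new (b, e, l, v, e, n)
  "belde" → prefix "bel" already present; 2 new (d, e)
  "talu" → prefix "ta" already present; 2 new (l, u)
  "tadekavenmor" → prefix "tadeka" already present; 6 new (v, e, n, m, o, r)
  "dormivi" → prefix "dormi" already present; 2 new (v, i)
Total nodes = 10 + 8 + 5 + 5 + 2 + 4 + 3 + 2 + 2 + 4 + 6 + 2 + 2 + 6 + 2 = 63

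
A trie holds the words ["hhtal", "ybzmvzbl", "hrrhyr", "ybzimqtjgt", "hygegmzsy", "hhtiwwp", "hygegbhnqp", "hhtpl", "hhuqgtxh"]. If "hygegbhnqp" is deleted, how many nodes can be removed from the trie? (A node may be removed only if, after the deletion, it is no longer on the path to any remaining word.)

A node on "hygegbhnqp"'s path can go only if nothing else ends at it or branches off below it.
The suffix "bhnqp" (5 nodes) is used only by "hygegbhnqp"; the node for "hygeg" still has the child "m", so pruning stops there.
Nodes removed: 5

5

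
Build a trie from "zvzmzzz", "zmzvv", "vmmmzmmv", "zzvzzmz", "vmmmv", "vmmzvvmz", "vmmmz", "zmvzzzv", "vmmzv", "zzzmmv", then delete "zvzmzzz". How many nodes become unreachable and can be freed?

A node on "zvzmzzz"'s path can go only if nothing else ends at it or branches off below it.
The suffix "vzmzzz" (6 nodes) is used only by "zvzmzzz"; the node for "z" still has the child "m", so pruning stops there.
Nodes removed: 6

6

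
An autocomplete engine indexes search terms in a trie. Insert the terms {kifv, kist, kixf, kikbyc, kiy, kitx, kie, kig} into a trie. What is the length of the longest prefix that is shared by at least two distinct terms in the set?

2

The deepest shared node is where two words last agree before diverging.
"kie" and "kifv" agree on "ki" (2 characters) before diverging; nothing deeper is shared.
Longest shared-prefix length: 2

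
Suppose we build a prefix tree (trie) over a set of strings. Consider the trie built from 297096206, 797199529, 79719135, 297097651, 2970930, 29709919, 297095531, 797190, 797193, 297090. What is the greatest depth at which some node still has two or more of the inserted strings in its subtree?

5

Equivalently: take the maximum, over all pairs, of their longest common prefix length.
e.g. "297090" and "2970930" share the prefix "29709" of length 5; no pair shares a longer one.
Longest shared-prefix length: 5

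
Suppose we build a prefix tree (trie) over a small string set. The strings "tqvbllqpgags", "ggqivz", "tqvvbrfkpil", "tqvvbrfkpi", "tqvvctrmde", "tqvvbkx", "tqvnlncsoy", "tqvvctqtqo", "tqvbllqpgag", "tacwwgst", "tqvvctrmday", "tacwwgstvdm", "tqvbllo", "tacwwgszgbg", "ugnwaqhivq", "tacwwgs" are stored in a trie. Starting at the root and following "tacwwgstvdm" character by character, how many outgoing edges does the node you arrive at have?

Follow the path "tacwwgstvdm" to its node, then look at its outgoing edges.
No stored string extends past "tacwwgstvdm".
That node has 0 child edges.

0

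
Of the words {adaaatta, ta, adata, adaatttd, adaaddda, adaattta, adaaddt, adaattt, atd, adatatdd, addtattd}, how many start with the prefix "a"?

10

Walk to "a"; the words in its subtree are exactly those with that prefix.
Matches: "adaaatta", "adaaddda", "adaaddt", "adaattt", "adaattta", "adaatttd", "adata", "adatatdd", "addtattd", "atd"
Count: 10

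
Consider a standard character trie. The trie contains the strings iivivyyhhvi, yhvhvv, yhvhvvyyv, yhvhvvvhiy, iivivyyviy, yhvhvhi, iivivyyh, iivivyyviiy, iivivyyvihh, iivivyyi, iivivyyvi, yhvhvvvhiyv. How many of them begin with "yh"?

5

Walk to "yh"; the words in its subtree are exactly those with that prefix.
Matches: "yhvhvhi", "yhvhvv", "yhvhvvvhiy", "yhvhvvvhiyv", "yhvhvvyyv"
Count: 5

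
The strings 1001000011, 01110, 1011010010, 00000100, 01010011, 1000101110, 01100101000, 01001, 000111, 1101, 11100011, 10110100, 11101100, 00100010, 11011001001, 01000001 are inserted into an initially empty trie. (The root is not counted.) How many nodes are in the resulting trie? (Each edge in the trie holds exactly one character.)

Insert word by word; a character creates a node only if that edge doesn't already exist:
  "1001000011" → 10 new (1, 0, 0, 1, 0, 0, 0, 0, 1, 1)
  "01110" → 5 new (0, 1, 1, 1, 0)
  "1011010010" → prefix "10" already present; 8 new (1, 1, 0, 1, 0, 0, 1, 0)
  "00000100" → prefix "0" already present; 7 new (0, 0, 0, 0, 1, 0, 0)
  "01010011" → prefix "01" already present; 6 new (0, 1, 0, 0, 1, 1)
  "1000101110" → prefix "100" already present; 7 new (0, 1, 0, 1, 1, 1, 0)
  "01100101000" → prefix "011" already present; 8 new (0, 0, 1, 0, 1, 0, 0, 0)
  "01001" → prefix "010" already present; 2 new (0, 1)
  "000111" → prefix "000" already present; 3 new (1, 1, 1)
  "1101" → prefix "1" already present; 3 new (1, 0, 1)
  "11100011" → prefix "11" already present; 6 new (1, 0, 0, 0, 1, 1)
  "10110100" → prefix "10110100" already present; 0 new (none)
  "11101100" → prefix "1110" already present; 4 new (1, 1, 0, 0)
  "00100010" → prefix "00" already present; 6 new (1, 0, 0, 0, 1, 0)
  "11011001001" → prefix "1101" already present; 7 new (1, 0, 0, 1, 0, 0, 1)
  "01000001" → prefix "0100" already present; 4 new (0, 0, 0, 1)
Total nodes = 10 + 5 + 8 + 7 + 6 + 7 + 8 + 2 + 3 + 3 + 6 + 0 + 4 + 6 + 7 + 4 = 86

86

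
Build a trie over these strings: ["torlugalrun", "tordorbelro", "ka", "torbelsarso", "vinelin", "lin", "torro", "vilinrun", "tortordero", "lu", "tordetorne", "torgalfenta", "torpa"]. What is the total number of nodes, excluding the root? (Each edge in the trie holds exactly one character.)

71

Insert word by word; a character creates a node only if that edge doesn't already exist:
  "torlugalrun" → 11 new (t, o, r, l, u, g, a, l, r, u, n)
  "tordorbelro" → prefix "tor" already present; 8 new (d, o, r, b, e, l, r, o)
  "ka" → 2 new (k, a)
  "torbelsarso" → prefix "tor" already present; 8 new (b, e, l, s, a, r, s, o)
  "vinelin" → 7 new (v, i, n, e, l, i, n)
  "lin" → 3 new (l, i, n)
  "torro" → prefix "tor" already present; 2 new (r, o)
  "vilinrun" → prefix "vi" already present; 6 new (l, i, n, r, u, n)
  "tortordero" → prefix "tor" already present; 7 new (t, o, r, d, e, r, o)
  "lu" → prefix "l" already present; 1 new (u)
  "tordetorne" → prefix "tord" already present; 6 new (e, t, o, r, n, e)
  "torgalfenta" → prefix "tor" already present; 8 new (g, a, l, f, e, n, t, a)
  "torpa" → prefix "tor" already present; 2 new (p, a)
Total nodes = 11 + 8 + 2 + 8 + 7 + 3 + 2 + 6 + 7 + 1 + 6 + 8 + 2 = 71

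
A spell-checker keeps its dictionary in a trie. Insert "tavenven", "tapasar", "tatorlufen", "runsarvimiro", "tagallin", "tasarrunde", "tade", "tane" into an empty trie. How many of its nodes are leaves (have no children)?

8

A leaf is a node with no children — equivalently, the end of a word that is not a proper prefix of any other stored word.
Those words: "runsarvimiro", "tade", "tagallin", "tane", "tapasar", "tasarrunde", "tatorlufen", "tavenven"
Leaf count: 8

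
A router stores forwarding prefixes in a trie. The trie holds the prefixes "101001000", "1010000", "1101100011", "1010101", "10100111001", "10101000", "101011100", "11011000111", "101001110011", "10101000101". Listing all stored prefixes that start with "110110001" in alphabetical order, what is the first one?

Words with prefix "110110001", in lexicographic order: "1101100011", "11011000111"
The 1st is 1101100011.

1101100011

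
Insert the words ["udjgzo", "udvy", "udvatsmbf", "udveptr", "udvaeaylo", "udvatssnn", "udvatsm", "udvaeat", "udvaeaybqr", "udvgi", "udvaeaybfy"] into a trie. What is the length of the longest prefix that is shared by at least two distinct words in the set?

Look for the deepest trie node that still has at least two words in its subtree.
"udvaeaybfy" and "udvaeaybqr" agree on "udvaeayb" (8 characters) before diverging; nothing deeper is shared.
Longest shared-prefix length: 8

8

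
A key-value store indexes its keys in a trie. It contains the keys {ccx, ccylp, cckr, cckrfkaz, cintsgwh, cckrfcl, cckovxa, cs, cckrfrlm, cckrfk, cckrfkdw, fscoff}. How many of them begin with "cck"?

7

Filter for entries beginning with "cck":
Matches: "cckovxa", "cckr", "cckrfcl", "cckrfk", "cckrfkaz", "cckrfkdw", "cckrfrlm"
Count: 7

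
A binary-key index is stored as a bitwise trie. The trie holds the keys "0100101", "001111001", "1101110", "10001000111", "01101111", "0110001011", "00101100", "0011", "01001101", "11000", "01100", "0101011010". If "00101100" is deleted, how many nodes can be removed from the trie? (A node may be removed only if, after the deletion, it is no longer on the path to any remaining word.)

5

After clearing the end-marker at "00101100", prune upward until reaching a node still needed by another word.
The suffix "01100" (5 nodes) is used only by "00101100"; the node for "001" still has the child "1", so pruning stops there.
Nodes removed: 5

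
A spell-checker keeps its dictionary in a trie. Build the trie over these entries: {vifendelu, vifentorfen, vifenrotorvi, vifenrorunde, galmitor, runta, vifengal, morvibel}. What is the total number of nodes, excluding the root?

For each word, the new-node count is its length minus the longest prefix already in the trie:
  "vifendelu" → 9 new (v, i, f, e, n, d, e, l, u)
  "vifentorfen" → prefix "vifen" already present; 6 new (t, o, r, f, e, n)
  "vifenrotorvi" → prefix "vifen" already present; 7 new (r, o, t, o, r, v, i)
  "vifenrorunde" → prefix "vifenro" already present; 5 new (r, u, n, d, e)
  "galmitor" → 8 new (g, a, l, m, i, t, o, r)
  "runta" → 5 new (r, u, n, t, a)
  "vifengal" → prefix "vifen" already present; 3 new (g, a, l)
  "morvibel" → 8 new (m, o, r, v, i, b, e, l)
Total nodes = 9 + 6 + 7 + 5 + 8 + 5 + 3 + 8 = 51

51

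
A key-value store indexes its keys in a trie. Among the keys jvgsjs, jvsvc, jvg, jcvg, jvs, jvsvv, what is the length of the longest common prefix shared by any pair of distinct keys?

4

Equivalently: take the maximum, over all pairs, of their longest common prefix length.
"jvsvc" and "jvsvv" agree on "jvsv" (4 characters) before diverging; nothing deeper is shared.
Longest shared-prefix length: 4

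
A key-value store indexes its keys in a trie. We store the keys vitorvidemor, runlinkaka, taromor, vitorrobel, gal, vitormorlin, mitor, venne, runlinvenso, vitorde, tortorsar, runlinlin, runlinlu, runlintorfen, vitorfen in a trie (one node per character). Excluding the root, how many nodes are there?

Insert word by word; a character creates a node only if that edge doesn't already exist:
  "vitorvidemor" → 12 new (v, i, t, o, r, v, i, d, e, m, o, r)
  "runlinkaka" → 10 new (r, u, n, l, i, n, k, a, k, a)
  "taromor" → 7 new (t, a, r, o, m, o, r)
  "vitorrobel" → prefix "vitor" already present; 5 new (r, o, b, e, l)
  "gal" → 3 new (g, a, l)
  "vitormorlin" → prefix "vitor" already present; 6 new (m, o, r, l, i, n)
  "mitor" → 5 new (m, i, t, o, r)
  "venne" → prefix "v" already present; 4 new (e, n, n, e)
  "runlinvenso" → prefix "runlin" already present; 5 new (v, e, n, s, o)
  "vitorde" → prefix "vitor" already present; 2 new (d, e)
  "tortorsar" → prefix "t" already present; 8 new (o, r, t, o, r, s, a, r)
  "runlinlin" → prefix "runlin" already present; 3 new (l, i, n)
  "runlinlu" → prefix "runlinl" already present; 1 new (u)
  "runlintorfen" → prefix "runlin" already present; 6 new (t, o, r, f, e, n)
  "vitorfen" → prefix "vitor" already present; 3 new (f, e, n)
Total nodes = 12 + 10 + 7 + 5 + 3 + 6 + 5 + 4 + 5 + 2 + 8 + 3 + 1 + 6 + 3 = 80

80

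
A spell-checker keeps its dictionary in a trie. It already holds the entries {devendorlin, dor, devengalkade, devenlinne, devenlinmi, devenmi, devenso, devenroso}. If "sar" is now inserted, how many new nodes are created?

3

Nothing in the trie begins with "s"; the whole of "sar" is new.
3 − 0 = 3 new nodes.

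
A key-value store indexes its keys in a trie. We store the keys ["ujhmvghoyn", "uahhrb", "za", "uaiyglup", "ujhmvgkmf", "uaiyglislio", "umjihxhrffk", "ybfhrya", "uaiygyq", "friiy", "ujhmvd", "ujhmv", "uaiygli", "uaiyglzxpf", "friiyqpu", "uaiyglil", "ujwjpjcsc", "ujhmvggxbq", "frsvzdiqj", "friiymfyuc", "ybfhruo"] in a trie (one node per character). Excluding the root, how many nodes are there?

89

Insert word by word; a character creates a node only if that edge doesn't already exist:
  "ujhmvghoyn" → 10 new (u, j, h, m, v, g, h, o, y, n)
  "uahhrb" → prefix "u" already present; 5 new (a, h, h, r, b)
  "za" → 2 new (z, a)
  "uaiyglup" → prefix "ua" already present; 6 new (i, y, g, l, u, p)
  "ujhmvgkmf" → prefix "ujhmvg" already present; 3 new (k, m, f)
  "uaiyglislio" → prefix "uaiygl" already present; 5 new (i, s, l, i, o)
  "umjihxhrffk" → prefix "u" already present; 10 new (m, j, i, h, x, h, r, f, f, k)
  "ybfhrya" → 7 new (y, b, f, h, r, y, a)
  "uaiygyq" → prefix "uaiyg" already present; 2 new (y, q)
  "friiy" → 5 new (f, r, i, i, y)
  "ujhmvd" → prefix "ujhmv" already present; 1 new (d)
  "ujhmv" → prefix "ujhmv" already present; 0 new (none)
  "uaiygli" → prefix "uaiygli" already present; 0 new (none)
  "uaiyglzxpf" → prefix "uaiygl" already present; 4 new (z, x, p, f)
  "friiyqpu" → prefix "friiy" already present; 3 new (q, p, u)
  "uaiyglil" → prefix "uaiygli" already present; 1 new (l)
  "ujwjpjcsc" → prefix "uj" already present; 7 new (w, j, p, j, c, s, c)
  "ujhmvggxbq" → prefix "ujhmvg" already present; 4 new (g, x, b, q)
  "frsvzdiqj" → prefix "fr" already present; 7 new (s, v, z, d, i, q, j)
  "friiymfyuc" → prefix "friiy" already present; 5 new (m, f, y, u, c)
  "ybfhruo" → prefix "ybfhr" already present; 2 new (u, o)
Total nodes = 10 + 5 + 2 + 6 + 3 + 5 + 10 + 7 + 2 + 5 + 1 + 0 + 0 + 4 + 3 + 1 + 7 + 4 + 7 + 5 + 2 = 89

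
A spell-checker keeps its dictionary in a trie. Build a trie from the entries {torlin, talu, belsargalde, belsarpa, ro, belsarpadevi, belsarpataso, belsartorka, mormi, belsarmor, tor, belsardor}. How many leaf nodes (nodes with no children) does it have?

A leaf is a node with no children — equivalently, the end of a word that is not a proper prefix of any other stored word.
Those words: "belsardor", "belsargalde", "belsarmor", "belsarpadevi", "belsarpataso", "belsartorka", "mormi", "ro", "talu", "torlin"
Leaf count: 10

10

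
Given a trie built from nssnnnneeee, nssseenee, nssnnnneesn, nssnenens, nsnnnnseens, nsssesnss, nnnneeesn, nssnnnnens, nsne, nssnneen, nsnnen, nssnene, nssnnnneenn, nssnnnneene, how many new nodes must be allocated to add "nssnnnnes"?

1

"nssnnnne" is already a path in the trie; the remaining "s" must be added.
New nodes needed: |"nssnnnnes"| − 8 = 9 − 8 = 1.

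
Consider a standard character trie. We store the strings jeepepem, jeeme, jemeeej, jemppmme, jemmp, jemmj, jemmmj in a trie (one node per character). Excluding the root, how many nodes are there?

25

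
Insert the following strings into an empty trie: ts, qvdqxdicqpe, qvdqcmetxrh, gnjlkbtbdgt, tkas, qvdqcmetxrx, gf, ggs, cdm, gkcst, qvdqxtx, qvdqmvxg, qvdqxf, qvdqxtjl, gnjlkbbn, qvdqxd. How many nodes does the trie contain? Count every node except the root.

Trace insertions, counting only characters that open a new branch:
  "ts" → 2 new (t, s)
  "qvdqxdicqpe" → 11 new (q, v, d, q, x, d, i, c, q, p, e)
  "qvdqcmetxrh" → prefix "qvdq" already present; 7 new (c, m, e, t, x, r, h)
  "gnjlkbtbdgt" → 11 new (g, n, j, l, k, b, t, b, d, g, t)
  "tkas" → prefix "t" already present; 3 new (k, a, s)
  "qvdqcmetxrx" → prefix "qvdqcmetxr" already present; 1 new (x)
  "gf" → prefix "g" already present; 1 new (f)
  "ggs" → prefix "g" already present; 2 new (g, s)
  "cdm" → 3 new (c, d, m)
  "gkcst" → prefix "g" already present; 4 new (k, c, s, t)
  "qvdqxtx" → prefix "qvdqx" already present; 2 new (t, x)
  "qvdqmvxg" → prefix "qvdq" already present; 4 new (m, v, x, g)
  "qvdqxf" → prefix "qvdqx" already present; 1 new (f)
  "qvdqxtjl" → prefix "qvdqxt" already present; 2 new (j, l)
  "gnjlkbbn" → prefix "gnjlkb" already present; 2 new (b, n)
  "qvdqxd" → prefix "qvdqxd" already present; 0 new (none)
Total nodes = 2 + 11 + 7 + 11 + 3 + 1 + 1 + 2 + 3 + 4 + 2 + 4 + 1 + 2 + 2 + 0 = 56

56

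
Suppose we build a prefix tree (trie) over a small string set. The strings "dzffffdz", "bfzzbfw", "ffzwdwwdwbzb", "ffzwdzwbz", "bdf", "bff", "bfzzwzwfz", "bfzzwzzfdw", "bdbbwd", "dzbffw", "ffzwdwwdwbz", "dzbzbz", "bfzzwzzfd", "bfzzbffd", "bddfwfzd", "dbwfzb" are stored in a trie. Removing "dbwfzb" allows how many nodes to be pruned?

5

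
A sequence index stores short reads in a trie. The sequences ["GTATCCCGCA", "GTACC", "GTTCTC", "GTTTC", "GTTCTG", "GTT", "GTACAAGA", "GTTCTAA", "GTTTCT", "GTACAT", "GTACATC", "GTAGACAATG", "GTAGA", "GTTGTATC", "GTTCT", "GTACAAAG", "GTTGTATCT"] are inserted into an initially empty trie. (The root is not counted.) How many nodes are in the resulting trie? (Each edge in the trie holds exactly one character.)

Insert word by word; a character creates a node only if that edge doesn't already exist:
  "GTATCCCGCA" → 10 new (G, T, A, T, C, C, C, G, C, A)
  "GTACC" → prefix "GTA" already present; 2 new (C, C)
  "GTTCTC" → prefix "GT" already present; 4 new (T, C, T, C)
  "GTTTC" → prefix "GTT" already present; 2 new (T, C)
  "GTTCTG" → prefix "GTTCT" already present; 1 new (G)
  "GTT" → prefix "GTT" already present; 0 new (none)
  "GTACAAGA" → prefix "GTAC" already present; 4 new (A, A, G, A)
  "GTTCTAA" → prefix "GTTCT" already present; 2 new (A, A)
  "GTTTCT" → prefix "GTTTC" already present; 1 new (T)
  "GTACAT" → prefix "GTACA" already present; 1 new (T)
  "GTACATC" → prefix "GTACAT" already present; 1 new (C)
  "GTAGACAATG" → prefix "GTA" already present; 7 new (G, A, C, A, A, T, G)
  "GTAGA" → prefix "GTAGA" already present; 0 new (none)
  "GTTGTATC" → prefix "GTT" already present; 5 new (G, T, A, T, C)
  "GTTCT" → prefix "GTTCT" already present; 0 new (none)
  "GTACAAAG" → prefix "GTACAA" already present; 2 new (A, G)
  "GTTGTATCT" → prefix "GTTGTATC" already present; 1 new (T)
Total nodes = 10 + 2 + 4 + 2 + 1 + 0 + 4 + 2 + 1 + 1 + 1 + 7 + 0 + 5 + 0 + 2 + 1 = 43

43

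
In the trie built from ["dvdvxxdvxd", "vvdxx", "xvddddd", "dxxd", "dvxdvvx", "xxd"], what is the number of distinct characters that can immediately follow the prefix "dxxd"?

The children of the "dxxd" node are the distinct next characters among strings starting with "dxxd".
No stored string extends past "dxxd".
That node has 0 child edges.

0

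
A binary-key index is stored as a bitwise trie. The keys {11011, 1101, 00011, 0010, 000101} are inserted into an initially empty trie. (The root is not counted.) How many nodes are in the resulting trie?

14

Trie structure (* marks end of a word):
(root)
├─ 0
│  └─ 0
│     ├─ 0
│     │  └─ 1
│     │     ├─ 0
│     │     │  └─ 1 *
│     │     └─ 1 *
│     └─ 1
│        └─ 0 *
└─ 1
   └─ 1
      └─ 0
         └─ 1 *
            └─ 1 *
Counting every labelled node above: 14.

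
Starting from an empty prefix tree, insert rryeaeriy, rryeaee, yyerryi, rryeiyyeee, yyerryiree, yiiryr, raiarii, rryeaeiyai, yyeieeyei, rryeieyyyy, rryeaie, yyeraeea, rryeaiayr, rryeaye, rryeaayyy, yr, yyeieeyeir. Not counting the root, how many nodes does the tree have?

69

For each word, the new-node count is its length minus the longest prefix already in the trie:
  "rryeaeriy" → 9 new (r, r, y, e, a, e, r, i, y)
  "rryeaee" → prefix "rryeae" already present; 1 new (e)
  "yyerryi" → 7 new (y, y, e, r, r, y, i)
  "rryeiyyeee" → prefix "rrye" already present; 6 new (i, y, y, e, e, e)
  "yyerryiree" → prefix "yyerryi" already present; 3 new (r, e, e)
  "yiiryr" → prefix "y" already present; 5 new (i, i, r, y, r)
  "raiarii" → prefix "r" already present; 6 new (a, i, a, r, i, i)
  "rryeaeiyai" → prefix "rryeae" already present; 4 new (i, y, a, i)
  "yyeieeyei" → prefix "yye" already present; 6 new (i, e, e, y, e, i)
  "rryeieyyyy" → prefix "rryei" already present; 5 new (e, y, y, y, y)
  "rryeaie" → prefix "rryea" already present; 2 new (i, e)
  "yyeraeea" → prefix "yyer" already present; 4 new (a, e, e, a)
  "rryeaiayr" → prefix "rryeai" already present; 3 new (a, y, r)
  "rryeaye" → prefix "rryea" already present; 2 new (y, e)
  "rryeaayyy" → prefix "rryea" already present; 4 new (a, y, y, y)
  "yr" → prefix "y" already present; 1 new (r)
  "yyeieeyeir" → prefix "yyeieeyei" already present; 1 new (r)
Total nodes = 9 + 1 + 7 + 6 + 3 + 5 + 6 + 4 + 6 + 5 + 2 + 4 + 3 + 2 + 4 + 1 + 1 = 69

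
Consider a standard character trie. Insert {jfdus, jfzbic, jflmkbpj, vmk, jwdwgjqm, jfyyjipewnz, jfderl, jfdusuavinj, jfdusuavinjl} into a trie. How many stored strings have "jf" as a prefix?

Traverse to the node for "jf", then collect every word in that subtree.
Matches: "jfderl", "jfdus", "jfdusuavinj", "jfdusuavinjl", "jflmkbpj", "jfyyjipewnz", "jfzbic"
Count: 7

7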